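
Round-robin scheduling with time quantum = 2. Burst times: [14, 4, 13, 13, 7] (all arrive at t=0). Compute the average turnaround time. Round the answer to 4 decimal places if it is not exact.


Time quantum = 2
Execution trace:
  J1 runs 2 units, time = 2
  J2 runs 2 units, time = 4
  J3 runs 2 units, time = 6
  J4 runs 2 units, time = 8
  J5 runs 2 units, time = 10
  J1 runs 2 units, time = 12
  J2 runs 2 units, time = 14
  J3 runs 2 units, time = 16
  J4 runs 2 units, time = 18
  J5 runs 2 units, time = 20
  J1 runs 2 units, time = 22
  J3 runs 2 units, time = 24
  J4 runs 2 units, time = 26
  J5 runs 2 units, time = 28
  J1 runs 2 units, time = 30
  J3 runs 2 units, time = 32
  J4 runs 2 units, time = 34
  J5 runs 1 units, time = 35
  J1 runs 2 units, time = 37
  J3 runs 2 units, time = 39
  J4 runs 2 units, time = 41
  J1 runs 2 units, time = 43
  J3 runs 2 units, time = 45
  J4 runs 2 units, time = 47
  J1 runs 2 units, time = 49
  J3 runs 1 units, time = 50
  J4 runs 1 units, time = 51
Finish times: [49, 14, 50, 51, 35]
Average turnaround = 199/5 = 39.8

39.8


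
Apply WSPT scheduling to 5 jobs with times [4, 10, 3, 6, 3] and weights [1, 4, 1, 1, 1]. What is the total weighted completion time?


Compute p/w ratios and sort ascending (WSPT): [(10, 4), (3, 1), (3, 1), (4, 1), (6, 1)]
Compute weighted completion times:
  Job (p=10,w=4): C=10, w*C=4*10=40
  Job (p=3,w=1): C=13, w*C=1*13=13
  Job (p=3,w=1): C=16, w*C=1*16=16
  Job (p=4,w=1): C=20, w*C=1*20=20
  Job (p=6,w=1): C=26, w*C=1*26=26
Total weighted completion time = 115

115


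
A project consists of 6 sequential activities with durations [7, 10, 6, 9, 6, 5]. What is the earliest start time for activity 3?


Activity 3 starts after activities 1 through 2 complete.
Predecessor durations: [7, 10]
ES = 7 + 10 = 17

17


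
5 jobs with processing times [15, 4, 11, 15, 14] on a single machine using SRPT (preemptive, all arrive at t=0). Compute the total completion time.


Since all jobs arrive at t=0, SRPT equals SPT ordering.
SPT order: [4, 11, 14, 15, 15]
Completion times:
  Job 1: p=4, C=4
  Job 2: p=11, C=15
  Job 3: p=14, C=29
  Job 4: p=15, C=44
  Job 5: p=15, C=59
Total completion time = 4 + 15 + 29 + 44 + 59 = 151

151


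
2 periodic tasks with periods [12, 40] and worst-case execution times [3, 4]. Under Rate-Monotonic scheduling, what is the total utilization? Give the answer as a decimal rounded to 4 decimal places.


Compute individual utilizations (exact fractions):
  Task 1: C/T = 3/12 = 1/4 (approx. 0.25)
  Task 2: C/T = 4/40 = 1/10 (approx. 0.1)
Total utilization U = 1/4 + 1/10 = 7/20
Rounded to 4 decimal places: U = 0.3500
RM (Liu & Layland) bound for 2 tasks = 0.828427; compare with U = 7/20 (approx. 0.350000)
U <= bound, so schedulable by RM sufficient condition.

0.3500


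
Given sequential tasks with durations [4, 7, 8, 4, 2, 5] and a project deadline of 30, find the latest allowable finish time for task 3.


LF(activity 3) = deadline - sum of successor durations
Successors: activities 4 through 6 with durations [4, 2, 5]
Sum of successor durations = 11
LF = 30 - 11 = 19

19


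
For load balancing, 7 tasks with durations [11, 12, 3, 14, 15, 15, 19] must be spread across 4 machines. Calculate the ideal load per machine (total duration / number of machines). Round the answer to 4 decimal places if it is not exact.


Total processing time = 11 + 12 + 3 + 14 + 15 + 15 + 19 = 89
Number of machines = 4
Ideal balanced load = 89 / 4 = 22.25

22.25


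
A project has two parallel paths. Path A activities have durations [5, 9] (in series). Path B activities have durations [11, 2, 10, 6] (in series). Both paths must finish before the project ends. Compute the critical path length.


Path A total = 5 + 9 = 14
Path B total = 11 + 2 + 10 + 6 = 29
Critical path = longest path = max(14, 29) = 29

29


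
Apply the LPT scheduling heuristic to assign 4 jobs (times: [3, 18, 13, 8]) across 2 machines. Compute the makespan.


Sort jobs in decreasing order (LPT): [18, 13, 8, 3]
Assign each job to the least loaded machine:
  Machine 1: jobs [18, 3], load = 21
  Machine 2: jobs [13, 8], load = 21
Makespan = max load = 21

21


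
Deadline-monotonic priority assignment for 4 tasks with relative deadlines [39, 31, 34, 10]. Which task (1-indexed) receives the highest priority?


Sort tasks by relative deadline (ascending):
  Task 4: deadline = 10
  Task 2: deadline = 31
  Task 3: deadline = 34
  Task 1: deadline = 39
Priority order (highest first): [4, 2, 3, 1]
Highest priority task = 4

4


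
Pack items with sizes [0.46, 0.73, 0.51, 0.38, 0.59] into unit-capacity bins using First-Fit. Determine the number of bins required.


Place items sequentially using First-Fit:
  Item 0.46 -> new Bin 1
  Item 0.73 -> new Bin 2
  Item 0.51 -> Bin 1 (now 0.97)
  Item 0.38 -> new Bin 3
  Item 0.59 -> Bin 3 (now 0.97)
Total bins used = 3

3


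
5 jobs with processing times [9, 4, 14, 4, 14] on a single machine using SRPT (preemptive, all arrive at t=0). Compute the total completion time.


Since all jobs arrive at t=0, SRPT equals SPT ordering.
SPT order: [4, 4, 9, 14, 14]
Completion times:
  Job 1: p=4, C=4
  Job 2: p=4, C=8
  Job 3: p=9, C=17
  Job 4: p=14, C=31
  Job 5: p=14, C=45
Total completion time = 4 + 8 + 17 + 31 + 45 = 105

105


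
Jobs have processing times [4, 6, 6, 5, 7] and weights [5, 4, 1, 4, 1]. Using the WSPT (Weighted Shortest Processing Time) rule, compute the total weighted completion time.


Compute p/w ratios and sort ascending (WSPT): [(4, 5), (5, 4), (6, 4), (6, 1), (7, 1)]
Compute weighted completion times:
  Job (p=4,w=5): C=4, w*C=5*4=20
  Job (p=5,w=4): C=9, w*C=4*9=36
  Job (p=6,w=4): C=15, w*C=4*15=60
  Job (p=6,w=1): C=21, w*C=1*21=21
  Job (p=7,w=1): C=28, w*C=1*28=28
Total weighted completion time = 165

165


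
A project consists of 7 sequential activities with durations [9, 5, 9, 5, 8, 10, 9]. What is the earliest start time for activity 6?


Activity 6 starts after activities 1 through 5 complete.
Predecessor durations: [9, 5, 9, 5, 8]
ES = 9 + 5 + 9 + 5 + 8 = 36

36


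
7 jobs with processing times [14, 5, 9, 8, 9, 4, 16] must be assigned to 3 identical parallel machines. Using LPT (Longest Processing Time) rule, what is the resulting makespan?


Sort jobs in decreasing order (LPT): [16, 14, 9, 9, 8, 5, 4]
Assign each job to the least loaded machine:
  Machine 1: jobs [16, 5], load = 21
  Machine 2: jobs [14, 8], load = 22
  Machine 3: jobs [9, 9, 4], load = 22
Makespan = max load = 22

22


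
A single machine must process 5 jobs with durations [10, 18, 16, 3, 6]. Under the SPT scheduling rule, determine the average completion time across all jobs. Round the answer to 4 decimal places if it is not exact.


Sort jobs by processing time (SPT order): [3, 6, 10, 16, 18]
Compute completion times sequentially:
  Job 1: processing = 3, completes at 3
  Job 2: processing = 6, completes at 9
  Job 3: processing = 10, completes at 19
  Job 4: processing = 16, completes at 35
  Job 5: processing = 18, completes at 53
Sum of completion times = 119
Average completion time = 119/5 = 23.8

23.8


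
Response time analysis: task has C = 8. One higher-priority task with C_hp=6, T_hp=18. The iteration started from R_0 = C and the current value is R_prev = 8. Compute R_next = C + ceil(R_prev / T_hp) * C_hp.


R_next = C + ceil(R_prev / T_hp) * C_hp
ceil(8 / 18) = ceil(0.4444) = 1
Interference = 1 * 6 = 6
R_next = 8 + 6 = 14

14


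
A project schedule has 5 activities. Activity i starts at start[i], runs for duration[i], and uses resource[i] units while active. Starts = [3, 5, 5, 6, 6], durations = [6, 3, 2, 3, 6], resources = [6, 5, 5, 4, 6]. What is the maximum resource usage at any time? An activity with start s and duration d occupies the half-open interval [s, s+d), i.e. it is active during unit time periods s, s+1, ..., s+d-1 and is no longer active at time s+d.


Each activity i is active on [start_i, start_i + duration_i).
Compute total resource usage per time slot:
  t=0: active resources = [], total = 0
  t=1: active resources = [], total = 0
  t=2: active resources = [], total = 0
  t=3: active resources = [6], total = 6
  t=4: active resources = [6], total = 6
  t=5: active resources = [6, 5, 5], total = 16
  t=6: active resources = [6, 5, 5, 4, 6], total = 26
  t=7: active resources = [6, 5, 4, 6], total = 21
  t=8: active resources = [6, 4, 6], total = 16
  t=9: active resources = [6], total = 6
  t=10: active resources = [6], total = 6
  t=11: active resources = [6], total = 6
Peak resource demand = 26

26


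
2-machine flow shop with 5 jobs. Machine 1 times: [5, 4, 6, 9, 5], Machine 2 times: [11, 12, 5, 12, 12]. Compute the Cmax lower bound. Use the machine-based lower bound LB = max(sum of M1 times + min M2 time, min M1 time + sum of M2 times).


LB1 = sum(M1 times) + min(M2 times) = 29 + 5 = 34
LB2 = min(M1 times) + sum(M2 times) = 4 + 52 = 56
Lower bound = max(LB1, LB2) = max(34, 56) = 56

56


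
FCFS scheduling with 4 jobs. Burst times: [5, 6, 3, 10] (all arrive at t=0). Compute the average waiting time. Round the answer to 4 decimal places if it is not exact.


FCFS order (as given): [5, 6, 3, 10]
Waiting times:
  Job 1: wait = 0
  Job 2: wait = 5
  Job 3: wait = 11
  Job 4: wait = 14
Sum of waiting times = 30
Average waiting time = 30/4 = 7.5

7.5


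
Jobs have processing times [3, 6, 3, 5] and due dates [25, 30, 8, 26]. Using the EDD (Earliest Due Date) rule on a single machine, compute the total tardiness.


Sort by due date (EDD order): [(3, 8), (3, 25), (5, 26), (6, 30)]
Compute completion times and tardiness:
  Job 1: p=3, d=8, C=3, tardiness=max(0,3-8)=0
  Job 2: p=3, d=25, C=6, tardiness=max(0,6-25)=0
  Job 3: p=5, d=26, C=11, tardiness=max(0,11-26)=0
  Job 4: p=6, d=30, C=17, tardiness=max(0,17-30)=0
Total tardiness = 0

0


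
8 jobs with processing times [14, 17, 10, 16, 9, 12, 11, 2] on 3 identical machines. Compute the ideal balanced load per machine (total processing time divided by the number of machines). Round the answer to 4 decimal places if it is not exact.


Total processing time = 14 + 17 + 10 + 16 + 9 + 12 + 11 + 2 = 91
Number of machines = 3
Ideal balanced load = 91 / 3 = 30.3333

30.3333


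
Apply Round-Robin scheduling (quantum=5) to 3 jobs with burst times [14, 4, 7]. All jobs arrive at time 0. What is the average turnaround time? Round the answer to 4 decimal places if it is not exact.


Time quantum = 5
Execution trace:
  J1 runs 5 units, time = 5
  J2 runs 4 units, time = 9
  J3 runs 5 units, time = 14
  J1 runs 5 units, time = 19
  J3 runs 2 units, time = 21
  J1 runs 4 units, time = 25
Finish times: [25, 9, 21]
Average turnaround = 55/3 = 18.3333

18.3333


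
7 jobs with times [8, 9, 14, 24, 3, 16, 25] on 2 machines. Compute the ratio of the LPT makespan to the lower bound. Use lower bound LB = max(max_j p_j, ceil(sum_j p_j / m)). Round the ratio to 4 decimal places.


LPT order: [25, 24, 16, 14, 9, 8, 3]
Machine loads after assignment: [51, 48]
LPT makespan = 51
Lower bound = max(max_job, ceil(total/2)) = max(25, 50) = 50
Ratio = 51 / 50 = 1.02

1.02


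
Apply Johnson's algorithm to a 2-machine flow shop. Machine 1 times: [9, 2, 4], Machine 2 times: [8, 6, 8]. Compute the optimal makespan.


Apply Johnson's rule:
  Group 1 (a <= b): [(2, 2, 6), (3, 4, 8)]
  Group 2 (a > b): [(1, 9, 8)]
Optimal job order: [2, 3, 1]
Schedule:
  Job 2: M1 done at 2, M2 done at 8
  Job 3: M1 done at 6, M2 done at 16
  Job 1: M1 done at 15, M2 done at 24
Makespan = 24

24


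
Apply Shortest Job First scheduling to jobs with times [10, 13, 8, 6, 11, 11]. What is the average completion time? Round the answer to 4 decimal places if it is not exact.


SJF order (ascending): [6, 8, 10, 11, 11, 13]
Completion times:
  Job 1: burst=6, C=6
  Job 2: burst=8, C=14
  Job 3: burst=10, C=24
  Job 4: burst=11, C=35
  Job 5: burst=11, C=46
  Job 6: burst=13, C=59
Average completion = 184/6 = 30.6667

30.6667


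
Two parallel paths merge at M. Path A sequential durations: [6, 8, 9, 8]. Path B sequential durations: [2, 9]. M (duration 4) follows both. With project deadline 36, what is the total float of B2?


Forward pass: ES(B2) = sum of predecessors on chain B = 2
EF = ES + duration = 2 + 9 = 11
Backward pass: LF(M) = deadline = 36; LS(M) = 36 - 4 = 32
LF(B2) = LS(M) - sum(successors on chain B) = 32 - 0 = 32
LS = LF - duration = 32 - 9 = 23
Total float = LS - ES = 23 - 2 = 21

21


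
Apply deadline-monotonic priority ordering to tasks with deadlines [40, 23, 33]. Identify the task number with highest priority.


Sort tasks by relative deadline (ascending):
  Task 2: deadline = 23
  Task 3: deadline = 33
  Task 1: deadline = 40
Priority order (highest first): [2, 3, 1]
Highest priority task = 2

2


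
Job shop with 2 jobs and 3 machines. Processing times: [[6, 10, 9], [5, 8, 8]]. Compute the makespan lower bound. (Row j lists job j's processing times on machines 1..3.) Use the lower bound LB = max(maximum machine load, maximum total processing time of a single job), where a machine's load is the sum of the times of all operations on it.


Machine loads:
  Machine 1: 6 + 5 = 11
  Machine 2: 10 + 8 = 18
  Machine 3: 9 + 8 = 17
Max machine load = 18
Job totals:
  Job 1: 25
  Job 2: 21
Max job total = 25
Lower bound = max(18, 25) = 25

25


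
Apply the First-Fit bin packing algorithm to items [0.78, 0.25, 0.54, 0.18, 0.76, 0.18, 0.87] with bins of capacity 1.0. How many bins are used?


Place items sequentially using First-Fit:
  Item 0.78 -> new Bin 1
  Item 0.25 -> new Bin 2
  Item 0.54 -> Bin 2 (now 0.79)
  Item 0.18 -> Bin 1 (now 0.96)
  Item 0.76 -> new Bin 3
  Item 0.18 -> Bin 2 (now 0.97)
  Item 0.87 -> new Bin 4
Total bins used = 4

4


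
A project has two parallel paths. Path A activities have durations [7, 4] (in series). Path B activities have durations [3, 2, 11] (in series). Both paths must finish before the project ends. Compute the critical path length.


Path A total = 7 + 4 = 11
Path B total = 3 + 2 + 11 = 16
Critical path = longest path = max(11, 16) = 16

16


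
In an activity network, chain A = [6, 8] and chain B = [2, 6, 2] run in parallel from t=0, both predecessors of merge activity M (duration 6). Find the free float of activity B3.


ES(B3) = sum of predecessors on chain B = 8
EF(B3) = ES + duration = 8 + 2 = 10
Successor of B3 is M. ES(M) = max(sum(A), sum(B)) = max(14, 10) = 14
Free float = ES(successor) - EF(current) = 14 - 10 = 4

4


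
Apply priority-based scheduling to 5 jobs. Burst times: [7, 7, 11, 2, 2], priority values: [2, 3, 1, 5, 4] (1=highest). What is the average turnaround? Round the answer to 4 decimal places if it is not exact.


Sort by priority (ascending = highest first):
Order: [(1, 11), (2, 7), (3, 7), (4, 2), (5, 2)]
Completion times:
  Priority 1, burst=11, C=11
  Priority 2, burst=7, C=18
  Priority 3, burst=7, C=25
  Priority 4, burst=2, C=27
  Priority 5, burst=2, C=29
Average turnaround = 110/5 = 22.0

22.0


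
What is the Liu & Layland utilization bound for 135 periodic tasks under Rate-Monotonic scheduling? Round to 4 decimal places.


Compute 2^(1/135) = 1.0051476273
Subtract 1: 1.0051476273 - 1 = 0.0051476273
Multiply by n: 135 * 0.0051476273 = 0.6949296855
Round to 4 dp: 0.6949

0.6949


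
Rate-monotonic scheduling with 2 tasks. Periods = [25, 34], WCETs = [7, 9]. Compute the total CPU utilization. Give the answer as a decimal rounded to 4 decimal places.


Compute individual utilizations (exact fractions):
  Task 1: C/T = 7/25 (approx. 0.28)
  Task 2: C/T = 9/34 (approx. 0.2647)
Total utilization U = 7/25 + 9/34 = 463/850
Rounded to 4 decimal places: U = 0.5447
RM (Liu & Layland) bound for 2 tasks = 0.828427; compare with U = 463/850 (approx. 0.544706)
U <= bound, so schedulable by RM sufficient condition.

0.5447


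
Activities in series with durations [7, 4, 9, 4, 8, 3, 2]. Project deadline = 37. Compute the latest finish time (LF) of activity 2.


LF(activity 2) = deadline - sum of successor durations
Successors: activities 3 through 7 with durations [9, 4, 8, 3, 2]
Sum of successor durations = 26
LF = 37 - 26 = 11

11


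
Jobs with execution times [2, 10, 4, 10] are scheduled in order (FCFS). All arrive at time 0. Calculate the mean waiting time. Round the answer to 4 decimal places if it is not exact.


FCFS order (as given): [2, 10, 4, 10]
Waiting times:
  Job 1: wait = 0
  Job 2: wait = 2
  Job 3: wait = 12
  Job 4: wait = 16
Sum of waiting times = 30
Average waiting time = 30/4 = 7.5

7.5


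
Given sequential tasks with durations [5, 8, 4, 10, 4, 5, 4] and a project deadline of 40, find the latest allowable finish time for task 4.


LF(activity 4) = deadline - sum of successor durations
Successors: activities 5 through 7 with durations [4, 5, 4]
Sum of successor durations = 13
LF = 40 - 13 = 27

27


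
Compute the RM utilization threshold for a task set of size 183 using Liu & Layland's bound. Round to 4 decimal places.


Compute 2^(1/183) = 1.0037948719
Subtract 1: 1.0037948719 - 1 = 0.0037948719
Multiply by n: 183 * 0.0037948719 = 0.6944615577
Round to 4 dp: 0.6945

0.6945


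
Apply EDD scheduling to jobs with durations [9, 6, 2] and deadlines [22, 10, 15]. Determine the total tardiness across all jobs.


Sort by due date (EDD order): [(6, 10), (2, 15), (9, 22)]
Compute completion times and tardiness:
  Job 1: p=6, d=10, C=6, tardiness=max(0,6-10)=0
  Job 2: p=2, d=15, C=8, tardiness=max(0,8-15)=0
  Job 3: p=9, d=22, C=17, tardiness=max(0,17-22)=0
Total tardiness = 0

0


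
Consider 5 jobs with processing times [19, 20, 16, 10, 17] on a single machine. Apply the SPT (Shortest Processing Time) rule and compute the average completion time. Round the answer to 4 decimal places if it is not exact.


Sort jobs by processing time (SPT order): [10, 16, 17, 19, 20]
Compute completion times sequentially:
  Job 1: processing = 10, completes at 10
  Job 2: processing = 16, completes at 26
  Job 3: processing = 17, completes at 43
  Job 4: processing = 19, completes at 62
  Job 5: processing = 20, completes at 82
Sum of completion times = 223
Average completion time = 223/5 = 44.6

44.6


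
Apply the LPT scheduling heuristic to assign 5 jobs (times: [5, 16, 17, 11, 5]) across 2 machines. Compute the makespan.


Sort jobs in decreasing order (LPT): [17, 16, 11, 5, 5]
Assign each job to the least loaded machine:
  Machine 1: jobs [17, 5, 5], load = 27
  Machine 2: jobs [16, 11], load = 27
Makespan = max load = 27

27


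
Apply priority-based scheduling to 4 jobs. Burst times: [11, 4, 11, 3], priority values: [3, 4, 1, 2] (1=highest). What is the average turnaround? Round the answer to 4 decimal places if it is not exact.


Sort by priority (ascending = highest first):
Order: [(1, 11), (2, 3), (3, 11), (4, 4)]
Completion times:
  Priority 1, burst=11, C=11
  Priority 2, burst=3, C=14
  Priority 3, burst=11, C=25
  Priority 4, burst=4, C=29
Average turnaround = 79/4 = 19.75

19.75


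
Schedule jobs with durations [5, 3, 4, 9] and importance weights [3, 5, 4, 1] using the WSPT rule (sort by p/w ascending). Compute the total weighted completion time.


Compute p/w ratios and sort ascending (WSPT): [(3, 5), (4, 4), (5, 3), (9, 1)]
Compute weighted completion times:
  Job (p=3,w=5): C=3, w*C=5*3=15
  Job (p=4,w=4): C=7, w*C=4*7=28
  Job (p=5,w=3): C=12, w*C=3*12=36
  Job (p=9,w=1): C=21, w*C=1*21=21
Total weighted completion time = 100

100


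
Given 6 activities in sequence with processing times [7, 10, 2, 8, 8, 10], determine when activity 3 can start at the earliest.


Activity 3 starts after activities 1 through 2 complete.
Predecessor durations: [7, 10]
ES = 7 + 10 = 17

17


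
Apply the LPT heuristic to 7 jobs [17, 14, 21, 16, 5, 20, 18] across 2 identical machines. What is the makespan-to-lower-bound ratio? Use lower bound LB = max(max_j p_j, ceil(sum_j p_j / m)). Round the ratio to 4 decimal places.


LPT order: [21, 20, 18, 17, 16, 14, 5]
Machine loads after assignment: [54, 57]
LPT makespan = 57
Lower bound = max(max_job, ceil(total/2)) = max(21, 56) = 56
Ratio = 57 / 56 = 1.0179

1.0179


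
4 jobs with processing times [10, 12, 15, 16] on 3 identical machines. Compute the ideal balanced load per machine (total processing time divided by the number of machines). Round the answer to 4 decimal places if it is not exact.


Total processing time = 10 + 12 + 15 + 16 = 53
Number of machines = 3
Ideal balanced load = 53 / 3 = 17.6667

17.6667


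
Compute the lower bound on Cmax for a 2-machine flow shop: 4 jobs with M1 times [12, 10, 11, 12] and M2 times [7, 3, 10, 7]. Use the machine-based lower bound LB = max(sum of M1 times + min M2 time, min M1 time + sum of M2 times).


LB1 = sum(M1 times) + min(M2 times) = 45 + 3 = 48
LB2 = min(M1 times) + sum(M2 times) = 10 + 27 = 37
Lower bound = max(LB1, LB2) = max(48, 37) = 48

48


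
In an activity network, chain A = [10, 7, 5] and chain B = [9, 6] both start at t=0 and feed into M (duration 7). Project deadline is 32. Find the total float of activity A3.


Forward pass: ES(A3) = sum of predecessors on chain A = 17
EF = ES + duration = 17 + 5 = 22
Backward pass: LF(M) = deadline = 32; LS(M) = 32 - 7 = 25
LF(A3) = LS(M) - sum(successors on chain A) = 25 - 0 = 25
LS = LF - duration = 25 - 5 = 20
Total float = LS - ES = 20 - 17 = 3

3


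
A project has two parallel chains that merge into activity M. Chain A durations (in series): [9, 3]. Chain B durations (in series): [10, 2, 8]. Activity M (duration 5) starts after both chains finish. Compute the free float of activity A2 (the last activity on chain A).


ES(A2) = sum of predecessors on chain A = 9
EF(A2) = ES + duration = 9 + 3 = 12
Successor of A2 is M. ES(M) = max(sum(A), sum(B)) = max(12, 20) = 20
Free float = ES(successor) - EF(current) = 20 - 12 = 8

8


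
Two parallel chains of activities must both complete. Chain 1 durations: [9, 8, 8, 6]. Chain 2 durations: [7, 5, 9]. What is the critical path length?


Path A total = 9 + 8 + 8 + 6 = 31
Path B total = 7 + 5 + 9 = 21
Critical path = longest path = max(31, 21) = 31

31


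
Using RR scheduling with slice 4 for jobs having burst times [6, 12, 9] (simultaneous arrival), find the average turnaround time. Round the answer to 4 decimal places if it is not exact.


Time quantum = 4
Execution trace:
  J1 runs 4 units, time = 4
  J2 runs 4 units, time = 8
  J3 runs 4 units, time = 12
  J1 runs 2 units, time = 14
  J2 runs 4 units, time = 18
  J3 runs 4 units, time = 22
  J2 runs 4 units, time = 26
  J3 runs 1 units, time = 27
Finish times: [14, 26, 27]
Average turnaround = 67/3 = 22.3333

22.3333


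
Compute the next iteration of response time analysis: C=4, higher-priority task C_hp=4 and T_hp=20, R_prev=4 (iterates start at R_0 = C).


R_next = C + ceil(R_prev / T_hp) * C_hp
ceil(4 / 20) = ceil(0.2) = 1
Interference = 1 * 4 = 4
R_next = 4 + 4 = 8

8


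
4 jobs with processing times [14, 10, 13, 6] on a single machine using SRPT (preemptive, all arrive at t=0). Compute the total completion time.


Since all jobs arrive at t=0, SRPT equals SPT ordering.
SPT order: [6, 10, 13, 14]
Completion times:
  Job 1: p=6, C=6
  Job 2: p=10, C=16
  Job 3: p=13, C=29
  Job 4: p=14, C=43
Total completion time = 6 + 16 + 29 + 43 = 94

94


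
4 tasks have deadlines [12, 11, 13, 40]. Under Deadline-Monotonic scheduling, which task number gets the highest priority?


Sort tasks by relative deadline (ascending):
  Task 2: deadline = 11
  Task 1: deadline = 12
  Task 3: deadline = 13
  Task 4: deadline = 40
Priority order (highest first): [2, 1, 3, 4]
Highest priority task = 2

2


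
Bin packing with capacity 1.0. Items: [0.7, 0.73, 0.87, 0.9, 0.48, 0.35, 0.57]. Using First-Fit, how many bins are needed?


Place items sequentially using First-Fit:
  Item 0.7 -> new Bin 1
  Item 0.73 -> new Bin 2
  Item 0.87 -> new Bin 3
  Item 0.9 -> new Bin 4
  Item 0.48 -> new Bin 5
  Item 0.35 -> Bin 5 (now 0.83)
  Item 0.57 -> new Bin 6
Total bins used = 6

6


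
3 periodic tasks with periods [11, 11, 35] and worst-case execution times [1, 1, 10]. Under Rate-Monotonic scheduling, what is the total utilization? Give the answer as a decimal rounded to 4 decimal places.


Compute individual utilizations (exact fractions):
  Task 1: C/T = 1/11 (approx. 0.0909)
  Task 2: C/T = 1/11 (approx. 0.0909)
  Task 3: C/T = 10/35 = 2/7 (approx. 0.2857)
Total utilization U = 1/11 + 1/11 + 2/7 = 36/77
Rounded to 4 decimal places: U = 0.4675
RM (Liu & Layland) bound for 3 tasks = 0.779763; compare with U = 36/77 (approx. 0.467532)
U <= bound, so schedulable by RM sufficient condition.

0.4675


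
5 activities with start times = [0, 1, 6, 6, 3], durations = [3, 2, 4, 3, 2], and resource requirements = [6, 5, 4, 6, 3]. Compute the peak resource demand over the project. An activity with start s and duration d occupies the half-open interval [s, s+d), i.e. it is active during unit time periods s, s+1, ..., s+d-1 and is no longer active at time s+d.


Each activity i is active on [start_i, start_i + duration_i).
Compute total resource usage per time slot:
  t=0: active resources = [6], total = 6
  t=1: active resources = [6, 5], total = 11
  t=2: active resources = [6, 5], total = 11
  t=3: active resources = [3], total = 3
  t=4: active resources = [3], total = 3
  t=5: active resources = [], total = 0
  t=6: active resources = [4, 6], total = 10
  t=7: active resources = [4, 6], total = 10
  t=8: active resources = [4, 6], total = 10
  t=9: active resources = [4], total = 4
Peak resource demand = 11

11


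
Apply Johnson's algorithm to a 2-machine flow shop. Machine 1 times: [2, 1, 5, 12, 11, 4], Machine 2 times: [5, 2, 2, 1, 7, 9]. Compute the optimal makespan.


Apply Johnson's rule:
  Group 1 (a <= b): [(2, 1, 2), (1, 2, 5), (6, 4, 9)]
  Group 2 (a > b): [(5, 11, 7), (3, 5, 2), (4, 12, 1)]
Optimal job order: [2, 1, 6, 5, 3, 4]
Schedule:
  Job 2: M1 done at 1, M2 done at 3
  Job 1: M1 done at 3, M2 done at 8
  Job 6: M1 done at 7, M2 done at 17
  Job 5: M1 done at 18, M2 done at 25
  Job 3: M1 done at 23, M2 done at 27
  Job 4: M1 done at 35, M2 done at 36
Makespan = 36

36


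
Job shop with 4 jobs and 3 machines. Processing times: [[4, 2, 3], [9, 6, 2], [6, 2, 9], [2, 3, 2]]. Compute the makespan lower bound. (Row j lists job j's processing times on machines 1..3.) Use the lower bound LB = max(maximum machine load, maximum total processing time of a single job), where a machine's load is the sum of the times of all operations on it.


Machine loads:
  Machine 1: 4 + 9 + 6 + 2 = 21
  Machine 2: 2 + 6 + 2 + 3 = 13
  Machine 3: 3 + 2 + 9 + 2 = 16
Max machine load = 21
Job totals:
  Job 1: 9
  Job 2: 17
  Job 3: 17
  Job 4: 7
Max job total = 17
Lower bound = max(21, 17) = 21

21


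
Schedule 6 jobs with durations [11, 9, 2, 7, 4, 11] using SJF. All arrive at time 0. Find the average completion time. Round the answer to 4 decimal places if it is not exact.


SJF order (ascending): [2, 4, 7, 9, 11, 11]
Completion times:
  Job 1: burst=2, C=2
  Job 2: burst=4, C=6
  Job 3: burst=7, C=13
  Job 4: burst=9, C=22
  Job 5: burst=11, C=33
  Job 6: burst=11, C=44
Average completion = 120/6 = 20.0

20.0


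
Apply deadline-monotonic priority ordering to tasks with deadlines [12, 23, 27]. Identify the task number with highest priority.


Sort tasks by relative deadline (ascending):
  Task 1: deadline = 12
  Task 2: deadline = 23
  Task 3: deadline = 27
Priority order (highest first): [1, 2, 3]
Highest priority task = 1

1


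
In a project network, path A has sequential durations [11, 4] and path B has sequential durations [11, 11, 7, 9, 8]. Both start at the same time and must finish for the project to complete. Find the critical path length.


Path A total = 11 + 4 = 15
Path B total = 11 + 11 + 7 + 9 + 8 = 46
Critical path = longest path = max(15, 46) = 46

46


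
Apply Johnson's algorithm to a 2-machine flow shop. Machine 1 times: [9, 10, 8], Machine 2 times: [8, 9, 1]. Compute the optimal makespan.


Apply Johnson's rule:
  Group 1 (a <= b): []
  Group 2 (a > b): [(2, 10, 9), (1, 9, 8), (3, 8, 1)]
Optimal job order: [2, 1, 3]
Schedule:
  Job 2: M1 done at 10, M2 done at 19
  Job 1: M1 done at 19, M2 done at 27
  Job 3: M1 done at 27, M2 done at 28
Makespan = 28

28


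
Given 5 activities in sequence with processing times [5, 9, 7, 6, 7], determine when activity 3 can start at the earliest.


Activity 3 starts after activities 1 through 2 complete.
Predecessor durations: [5, 9]
ES = 5 + 9 = 14

14


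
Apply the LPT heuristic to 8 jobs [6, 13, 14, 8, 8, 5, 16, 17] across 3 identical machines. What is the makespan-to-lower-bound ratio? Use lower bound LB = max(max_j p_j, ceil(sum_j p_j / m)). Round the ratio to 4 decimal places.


LPT order: [17, 16, 14, 13, 8, 8, 6, 5]
Machine loads after assignment: [30, 30, 27]
LPT makespan = 30
Lower bound = max(max_job, ceil(total/3)) = max(17, 29) = 29
Ratio = 30 / 29 = 1.0345

1.0345


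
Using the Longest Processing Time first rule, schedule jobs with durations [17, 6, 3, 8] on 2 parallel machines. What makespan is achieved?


Sort jobs in decreasing order (LPT): [17, 8, 6, 3]
Assign each job to the least loaded machine:
  Machine 1: jobs [17], load = 17
  Machine 2: jobs [8, 6, 3], load = 17
Makespan = max load = 17

17


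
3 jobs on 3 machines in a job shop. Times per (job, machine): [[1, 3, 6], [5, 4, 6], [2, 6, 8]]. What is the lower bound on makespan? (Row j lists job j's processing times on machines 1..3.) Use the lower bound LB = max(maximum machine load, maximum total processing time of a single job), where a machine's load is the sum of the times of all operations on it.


Machine loads:
  Machine 1: 1 + 5 + 2 = 8
  Machine 2: 3 + 4 + 6 = 13
  Machine 3: 6 + 6 + 8 = 20
Max machine load = 20
Job totals:
  Job 1: 10
  Job 2: 15
  Job 3: 16
Max job total = 16
Lower bound = max(20, 16) = 20

20


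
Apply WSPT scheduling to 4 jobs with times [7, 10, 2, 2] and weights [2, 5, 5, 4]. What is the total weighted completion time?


Compute p/w ratios and sort ascending (WSPT): [(2, 5), (2, 4), (10, 5), (7, 2)]
Compute weighted completion times:
  Job (p=2,w=5): C=2, w*C=5*2=10
  Job (p=2,w=4): C=4, w*C=4*4=16
  Job (p=10,w=5): C=14, w*C=5*14=70
  Job (p=7,w=2): C=21, w*C=2*21=42
Total weighted completion time = 138

138


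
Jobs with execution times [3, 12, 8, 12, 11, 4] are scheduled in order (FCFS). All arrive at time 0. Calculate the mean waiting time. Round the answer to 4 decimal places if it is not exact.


FCFS order (as given): [3, 12, 8, 12, 11, 4]
Waiting times:
  Job 1: wait = 0
  Job 2: wait = 3
  Job 3: wait = 15
  Job 4: wait = 23
  Job 5: wait = 35
  Job 6: wait = 46
Sum of waiting times = 122
Average waiting time = 122/6 = 20.3333

20.3333


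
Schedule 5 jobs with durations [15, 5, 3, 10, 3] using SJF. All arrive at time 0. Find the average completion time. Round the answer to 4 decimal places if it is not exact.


SJF order (ascending): [3, 3, 5, 10, 15]
Completion times:
  Job 1: burst=3, C=3
  Job 2: burst=3, C=6
  Job 3: burst=5, C=11
  Job 4: burst=10, C=21
  Job 5: burst=15, C=36
Average completion = 77/5 = 15.4

15.4


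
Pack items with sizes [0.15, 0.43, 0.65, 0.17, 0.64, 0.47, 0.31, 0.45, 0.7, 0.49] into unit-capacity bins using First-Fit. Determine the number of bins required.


Place items sequentially using First-Fit:
  Item 0.15 -> new Bin 1
  Item 0.43 -> Bin 1 (now 0.58)
  Item 0.65 -> new Bin 2
  Item 0.17 -> Bin 1 (now 0.75)
  Item 0.64 -> new Bin 3
  Item 0.47 -> new Bin 4
  Item 0.31 -> Bin 2 (now 0.96)
  Item 0.45 -> Bin 4 (now 0.92)
  Item 0.7 -> new Bin 5
  Item 0.49 -> new Bin 6
Total bins used = 6

6


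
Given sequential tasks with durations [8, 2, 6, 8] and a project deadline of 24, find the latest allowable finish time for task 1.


LF(activity 1) = deadline - sum of successor durations
Successors: activities 2 through 4 with durations [2, 6, 8]
Sum of successor durations = 16
LF = 24 - 16 = 8

8


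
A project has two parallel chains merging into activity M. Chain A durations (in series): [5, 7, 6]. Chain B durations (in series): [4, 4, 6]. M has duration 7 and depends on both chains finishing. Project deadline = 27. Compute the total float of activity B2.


Forward pass: ES(B2) = sum of predecessors on chain B = 4
EF = ES + duration = 4 + 4 = 8
Backward pass: LF(M) = deadline = 27; LS(M) = 27 - 7 = 20
LF(B2) = LS(M) - sum(successors on chain B) = 20 - 6 = 14
LS = LF - duration = 14 - 4 = 10
Total float = LS - ES = 10 - 4 = 6

6


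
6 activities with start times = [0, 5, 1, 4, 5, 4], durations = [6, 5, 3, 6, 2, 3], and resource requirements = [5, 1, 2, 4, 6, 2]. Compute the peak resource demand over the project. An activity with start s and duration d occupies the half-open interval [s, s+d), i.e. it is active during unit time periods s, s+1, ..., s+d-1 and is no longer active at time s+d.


Each activity i is active on [start_i, start_i + duration_i).
Compute total resource usage per time slot:
  t=0: active resources = [5], total = 5
  t=1: active resources = [5, 2], total = 7
  t=2: active resources = [5, 2], total = 7
  t=3: active resources = [5, 2], total = 7
  t=4: active resources = [5, 4, 2], total = 11
  t=5: active resources = [5, 1, 4, 6, 2], total = 18
  t=6: active resources = [1, 4, 6, 2], total = 13
  t=7: active resources = [1, 4], total = 5
  t=8: active resources = [1, 4], total = 5
  t=9: active resources = [1, 4], total = 5
Peak resource demand = 18

18


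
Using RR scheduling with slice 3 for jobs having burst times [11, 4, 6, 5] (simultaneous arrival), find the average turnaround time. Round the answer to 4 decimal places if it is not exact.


Time quantum = 3
Execution trace:
  J1 runs 3 units, time = 3
  J2 runs 3 units, time = 6
  J3 runs 3 units, time = 9
  J4 runs 3 units, time = 12
  J1 runs 3 units, time = 15
  J2 runs 1 units, time = 16
  J3 runs 3 units, time = 19
  J4 runs 2 units, time = 21
  J1 runs 3 units, time = 24
  J1 runs 2 units, time = 26
Finish times: [26, 16, 19, 21]
Average turnaround = 82/4 = 20.5

20.5


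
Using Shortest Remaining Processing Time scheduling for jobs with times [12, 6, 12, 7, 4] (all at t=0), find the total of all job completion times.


Since all jobs arrive at t=0, SRPT equals SPT ordering.
SPT order: [4, 6, 7, 12, 12]
Completion times:
  Job 1: p=4, C=4
  Job 2: p=6, C=10
  Job 3: p=7, C=17
  Job 4: p=12, C=29
  Job 5: p=12, C=41
Total completion time = 4 + 10 + 17 + 29 + 41 = 101

101


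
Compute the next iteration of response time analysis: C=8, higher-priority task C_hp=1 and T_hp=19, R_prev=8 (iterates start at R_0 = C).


R_next = C + ceil(R_prev / T_hp) * C_hp
ceil(8 / 19) = ceil(0.4211) = 1
Interference = 1 * 1 = 1
R_next = 8 + 1 = 9

9


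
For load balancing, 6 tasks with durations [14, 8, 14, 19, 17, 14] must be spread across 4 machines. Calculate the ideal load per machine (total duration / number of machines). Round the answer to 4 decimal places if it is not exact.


Total processing time = 14 + 8 + 14 + 19 + 17 + 14 = 86
Number of machines = 4
Ideal balanced load = 86 / 4 = 21.5

21.5


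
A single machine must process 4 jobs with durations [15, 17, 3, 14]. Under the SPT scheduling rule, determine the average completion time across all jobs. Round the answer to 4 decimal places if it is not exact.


Sort jobs by processing time (SPT order): [3, 14, 15, 17]
Compute completion times sequentially:
  Job 1: processing = 3, completes at 3
  Job 2: processing = 14, completes at 17
  Job 3: processing = 15, completes at 32
  Job 4: processing = 17, completes at 49
Sum of completion times = 101
Average completion time = 101/4 = 25.25

25.25


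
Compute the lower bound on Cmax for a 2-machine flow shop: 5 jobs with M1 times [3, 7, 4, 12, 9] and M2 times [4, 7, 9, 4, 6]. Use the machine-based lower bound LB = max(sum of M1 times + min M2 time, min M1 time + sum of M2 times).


LB1 = sum(M1 times) + min(M2 times) = 35 + 4 = 39
LB2 = min(M1 times) + sum(M2 times) = 3 + 30 = 33
Lower bound = max(LB1, LB2) = max(39, 33) = 39

39


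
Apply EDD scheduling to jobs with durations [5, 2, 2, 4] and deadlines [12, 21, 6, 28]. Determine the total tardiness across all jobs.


Sort by due date (EDD order): [(2, 6), (5, 12), (2, 21), (4, 28)]
Compute completion times and tardiness:
  Job 1: p=2, d=6, C=2, tardiness=max(0,2-6)=0
  Job 2: p=5, d=12, C=7, tardiness=max(0,7-12)=0
  Job 3: p=2, d=21, C=9, tardiness=max(0,9-21)=0
  Job 4: p=4, d=28, C=13, tardiness=max(0,13-28)=0
Total tardiness = 0

0


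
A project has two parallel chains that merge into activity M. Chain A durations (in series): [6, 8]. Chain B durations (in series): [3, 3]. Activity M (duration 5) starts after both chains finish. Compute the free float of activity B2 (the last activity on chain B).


ES(B2) = sum of predecessors on chain B = 3
EF(B2) = ES + duration = 3 + 3 = 6
Successor of B2 is M. ES(M) = max(sum(A), sum(B)) = max(14, 6) = 14
Free float = ES(successor) - EF(current) = 14 - 6 = 8

8


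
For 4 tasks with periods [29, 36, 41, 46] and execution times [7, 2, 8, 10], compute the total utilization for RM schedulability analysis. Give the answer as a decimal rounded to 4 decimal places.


Compute individual utilizations (exact fractions):
  Task 1: C/T = 7/29 (approx. 0.2414)
  Task 2: C/T = 2/36 = 1/18 (approx. 0.0556)
  Task 3: C/T = 8/41 (approx. 0.1951)
  Task 4: C/T = 10/46 = 5/23 (approx. 0.2174)
Total utilization U = 7/29 + 1/18 + 8/41 + 5/23 = 349223/492246
Rounded to 4 decimal places: U = 0.7094
RM (Liu & Layland) bound for 4 tasks = 0.756828; compare with U = 349223/492246 (approx. 0.709448)
U <= bound, so schedulable by RM sufficient condition.

0.7094


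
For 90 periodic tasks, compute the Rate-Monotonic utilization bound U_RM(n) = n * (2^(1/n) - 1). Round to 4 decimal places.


Compute 2^(1/90) = 1.0077313692
Subtract 1: 1.0077313692 - 1 = 0.0077313692
Multiply by n: 90 * 0.0077313692 = 0.6958232280
Round to 4 dp: 0.6958

0.6958


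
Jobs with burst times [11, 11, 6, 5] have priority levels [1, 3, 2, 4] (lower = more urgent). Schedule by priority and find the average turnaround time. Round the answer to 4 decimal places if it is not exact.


Sort by priority (ascending = highest first):
Order: [(1, 11), (2, 6), (3, 11), (4, 5)]
Completion times:
  Priority 1, burst=11, C=11
  Priority 2, burst=6, C=17
  Priority 3, burst=11, C=28
  Priority 4, burst=5, C=33
Average turnaround = 89/4 = 22.25

22.25


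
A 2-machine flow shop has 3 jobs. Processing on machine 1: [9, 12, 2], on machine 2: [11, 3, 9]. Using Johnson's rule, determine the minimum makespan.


Apply Johnson's rule:
  Group 1 (a <= b): [(3, 2, 9), (1, 9, 11)]
  Group 2 (a > b): [(2, 12, 3)]
Optimal job order: [3, 1, 2]
Schedule:
  Job 3: M1 done at 2, M2 done at 11
  Job 1: M1 done at 11, M2 done at 22
  Job 2: M1 done at 23, M2 done at 26
Makespan = 26

26


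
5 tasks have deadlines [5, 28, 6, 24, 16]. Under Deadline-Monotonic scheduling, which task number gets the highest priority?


Sort tasks by relative deadline (ascending):
  Task 1: deadline = 5
  Task 3: deadline = 6
  Task 5: deadline = 16
  Task 4: deadline = 24
  Task 2: deadline = 28
Priority order (highest first): [1, 3, 5, 4, 2]
Highest priority task = 1

1


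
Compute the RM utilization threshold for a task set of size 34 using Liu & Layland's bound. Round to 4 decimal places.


Compute 2^(1/34) = 1.0205959096
Subtract 1: 1.0205959096 - 1 = 0.0205959096
Multiply by n: 34 * 0.0205959096 = 0.7002609264
Round to 4 dp: 0.7003

0.7003


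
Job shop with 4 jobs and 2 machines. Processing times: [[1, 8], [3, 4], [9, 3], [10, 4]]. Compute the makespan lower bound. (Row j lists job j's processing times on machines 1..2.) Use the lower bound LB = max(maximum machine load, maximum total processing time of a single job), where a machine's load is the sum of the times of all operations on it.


Machine loads:
  Machine 1: 1 + 3 + 9 + 10 = 23
  Machine 2: 8 + 4 + 3 + 4 = 19
Max machine load = 23
Job totals:
  Job 1: 9
  Job 2: 7
  Job 3: 12
  Job 4: 14
Max job total = 14
Lower bound = max(23, 14) = 23

23
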